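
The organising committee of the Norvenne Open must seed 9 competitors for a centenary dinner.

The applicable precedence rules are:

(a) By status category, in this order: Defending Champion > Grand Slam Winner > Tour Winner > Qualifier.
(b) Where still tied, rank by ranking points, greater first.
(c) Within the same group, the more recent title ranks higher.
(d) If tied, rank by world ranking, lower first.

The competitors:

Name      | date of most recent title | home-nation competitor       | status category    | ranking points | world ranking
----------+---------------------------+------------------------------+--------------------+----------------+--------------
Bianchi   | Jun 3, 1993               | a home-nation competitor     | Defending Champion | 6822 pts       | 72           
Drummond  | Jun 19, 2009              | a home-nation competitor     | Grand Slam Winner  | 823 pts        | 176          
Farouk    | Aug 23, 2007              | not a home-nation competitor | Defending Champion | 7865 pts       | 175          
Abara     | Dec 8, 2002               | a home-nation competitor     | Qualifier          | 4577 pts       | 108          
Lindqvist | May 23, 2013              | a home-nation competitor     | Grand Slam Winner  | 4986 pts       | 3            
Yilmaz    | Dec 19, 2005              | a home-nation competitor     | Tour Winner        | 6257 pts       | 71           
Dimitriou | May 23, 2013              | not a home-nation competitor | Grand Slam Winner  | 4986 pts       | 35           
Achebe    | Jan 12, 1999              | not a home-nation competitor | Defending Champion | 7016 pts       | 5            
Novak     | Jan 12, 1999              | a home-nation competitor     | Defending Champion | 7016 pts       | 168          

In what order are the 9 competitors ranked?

Farouk, Achebe, Novak, Bianchi, Lindqvist, Dimitriou, Drummond, Yilmaz, Abara

By status category: Farouk, Achebe, Novak and Bianchi (Defending Champion); then Lindqvist, Dimitriou and Drummond (Grand Slam Winner); then Yilmaz (Tour Winner); then Abara (Qualifier).
Among Farouk, Achebe, Novak and Bianchi, by ranking points (higher first): Farouk (7865 pts) before Achebe and Novak (7016 pts) before Bianchi (6822 pts).
Achebe and Novak both have date of most recent title Jan 12, 1999, so the next rule applies.
Among Achebe and Novak, by world ranking (lower first): Achebe (5) before Novak (168).
Among Lindqvist, Dimitriou and Drummond, by ranking points (higher first): Lindqvist and Dimitriou (4986 pts) before Drummond (823 pts).
Lindqvist and Dimitriou both have date of most recent title May 23, 2013, so the next rule applies.
Among Lindqvist and Dimitriou, by world ranking (lower first): Lindqvist (3) before Dimitriou (35).
Full order: Farouk, Achebe, Novak, Bianchi, Lindqvist, Dimitriou, Drummond, Yilmaz, Abara.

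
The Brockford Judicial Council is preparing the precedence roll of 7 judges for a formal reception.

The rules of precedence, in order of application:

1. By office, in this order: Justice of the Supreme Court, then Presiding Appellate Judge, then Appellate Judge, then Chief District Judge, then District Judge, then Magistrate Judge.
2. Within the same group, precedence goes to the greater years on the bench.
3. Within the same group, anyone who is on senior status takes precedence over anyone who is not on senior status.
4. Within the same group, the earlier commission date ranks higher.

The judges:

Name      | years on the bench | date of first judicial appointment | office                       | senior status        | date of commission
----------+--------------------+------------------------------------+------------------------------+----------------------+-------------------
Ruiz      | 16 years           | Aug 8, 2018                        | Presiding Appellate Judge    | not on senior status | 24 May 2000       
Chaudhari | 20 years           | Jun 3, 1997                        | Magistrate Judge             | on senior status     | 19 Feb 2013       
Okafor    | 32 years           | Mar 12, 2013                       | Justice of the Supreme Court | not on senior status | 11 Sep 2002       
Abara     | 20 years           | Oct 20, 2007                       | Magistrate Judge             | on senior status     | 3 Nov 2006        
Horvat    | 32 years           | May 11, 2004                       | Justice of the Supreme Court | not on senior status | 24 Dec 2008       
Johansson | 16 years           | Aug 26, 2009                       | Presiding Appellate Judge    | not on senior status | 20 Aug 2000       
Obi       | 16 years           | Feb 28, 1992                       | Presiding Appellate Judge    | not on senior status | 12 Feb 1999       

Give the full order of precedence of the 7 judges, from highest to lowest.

By office: Okafor and Horvat (Justice of the Supreme Court); then Obi, Ruiz and Johansson (Presiding Appellate Judge); then Abara and Chaudhari (Magistrate Judge).
Okafor and Horvat both have years on the bench 32 years, so the next rule applies.
Okafor and Horvat are each not on senior status, so the next rule applies.
Among Okafor and Horvat, by date of commission (earlier first): Okafor (11 Sep 2002) before Horvat (24 Dec 2008).
Obi, Ruiz and Johansson all have years on the bench 16 years, so the next rule applies.
Obi, Ruiz and Johansson are each not on senior status, so the next rule applies.
Among Obi, Ruiz and Johansson, by date of commission (earlier first): Obi (12 Feb 1999) before Ruiz (24 May 2000) before Johansson (20 Aug 2000).
Abara and Chaudhari both have years on the bench 20 years, so the next rule applies.
Abara and Chaudhari are each on senior status, so the next rule applies.
Among Abara and Chaudhari, by date of commission (earlier first): Abara (3 Nov 2006) before Chaudhari (19 Feb 2013).
Full order: Okafor, Horvat, Obi, Ruiz, Johansson, Abara, Chaudhari.

Okafor, Horvat, Obi, Ruiz, Johansson, Abara, Chaudhari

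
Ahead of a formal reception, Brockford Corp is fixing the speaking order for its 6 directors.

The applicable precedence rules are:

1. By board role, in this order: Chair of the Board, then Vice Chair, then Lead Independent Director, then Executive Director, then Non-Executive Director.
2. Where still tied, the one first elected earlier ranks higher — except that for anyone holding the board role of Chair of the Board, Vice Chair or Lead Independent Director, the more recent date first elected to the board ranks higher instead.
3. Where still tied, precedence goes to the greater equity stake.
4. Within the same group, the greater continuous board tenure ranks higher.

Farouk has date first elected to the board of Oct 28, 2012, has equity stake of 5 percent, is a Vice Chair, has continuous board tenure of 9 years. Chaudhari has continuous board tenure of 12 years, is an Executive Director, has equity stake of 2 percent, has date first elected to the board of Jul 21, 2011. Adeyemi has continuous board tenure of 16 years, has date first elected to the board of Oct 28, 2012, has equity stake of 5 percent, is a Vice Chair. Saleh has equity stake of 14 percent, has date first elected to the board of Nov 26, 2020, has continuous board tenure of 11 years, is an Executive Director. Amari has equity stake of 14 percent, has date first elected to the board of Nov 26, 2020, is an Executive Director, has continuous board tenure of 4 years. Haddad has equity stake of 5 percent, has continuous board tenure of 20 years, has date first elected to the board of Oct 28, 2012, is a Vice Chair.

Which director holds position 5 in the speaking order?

Saleh

By board role: Haddad, Adeyemi and Farouk (Vice Chair); then Chaudhari, Saleh and Amari (Executive Director).
Haddad, Adeyemi and Farouk all have date first elected to the board Oct 28, 2012, so the next rule applies.
Haddad, Adeyemi and Farouk all have equity stake 5 percent, so the next rule applies.
Among Haddad, Adeyemi and Farouk, by continuous board tenure (higher first): Haddad (20 years) before Adeyemi (16 years) before Farouk (9 years).
Among Chaudhari, Saleh and Amari, by date first elected to the board (earlier first): Chaudhari (Jul 21, 2011) before Saleh and Amari (Nov 26, 2020).
Saleh and Amari both have equity stake 14 percent, so the next rule applies.
Among Saleh and Amari, by continuous board tenure (higher first): Saleh (11 years) before Amari (4 years).
Order: Haddad, Adeyemi, Farouk, Chaudhari, Saleh, Amari.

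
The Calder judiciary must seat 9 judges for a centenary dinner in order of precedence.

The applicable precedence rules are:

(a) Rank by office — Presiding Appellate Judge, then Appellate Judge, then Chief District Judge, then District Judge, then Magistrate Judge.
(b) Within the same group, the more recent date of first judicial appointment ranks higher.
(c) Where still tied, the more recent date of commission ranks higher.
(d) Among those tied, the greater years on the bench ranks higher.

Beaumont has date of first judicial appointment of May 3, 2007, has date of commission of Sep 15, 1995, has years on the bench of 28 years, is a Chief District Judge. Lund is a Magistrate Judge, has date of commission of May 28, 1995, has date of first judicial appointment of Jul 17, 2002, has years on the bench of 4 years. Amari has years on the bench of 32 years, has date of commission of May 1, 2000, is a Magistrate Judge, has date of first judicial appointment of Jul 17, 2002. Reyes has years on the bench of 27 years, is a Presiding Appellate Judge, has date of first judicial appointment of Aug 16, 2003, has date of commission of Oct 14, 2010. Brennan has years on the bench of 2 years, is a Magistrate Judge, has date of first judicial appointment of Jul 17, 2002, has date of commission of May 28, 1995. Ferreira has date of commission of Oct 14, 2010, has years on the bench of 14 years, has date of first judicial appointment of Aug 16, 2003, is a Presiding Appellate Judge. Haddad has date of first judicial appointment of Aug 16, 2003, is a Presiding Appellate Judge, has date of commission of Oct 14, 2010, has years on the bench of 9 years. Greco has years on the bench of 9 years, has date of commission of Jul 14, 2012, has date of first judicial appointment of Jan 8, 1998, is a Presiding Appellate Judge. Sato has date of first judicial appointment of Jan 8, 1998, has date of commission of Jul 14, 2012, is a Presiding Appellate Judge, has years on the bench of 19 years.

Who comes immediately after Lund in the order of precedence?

Brennan

By office: Reyes, Ferreira, Haddad, Sato and Greco (Presiding Appellate Judge); then Beaumont (Chief District Judge); then Amari, Lund and Brennan (Magistrate Judge).
Among Reyes, Ferreira, Haddad, Sato and Greco, by date of first judicial appointment (later first): Reyes, Ferreira and Haddad (Aug 16, 2003) before Sato and Greco (Jan 8, 1998).
Reyes, Ferreira and Haddad all have date of commission Oct 14, 2010, so the next rule applies.
Among Reyes, Ferreira and Haddad, by years on the bench (higher first): Reyes (27 years) before Ferreira (14 years) before Haddad (9 years).
Sato and Greco both have date of commission Jul 14, 2012, so the next rule applies.
Among Sato and Greco, by years on the bench (higher first): Sato (19 years) before Greco (9 years).
Amari, Lund and Brennan all have date of first judicial appointment Jul 17, 2002, so the next rule applies.
Among Amari, Lund and Brennan, by date of commission (later first): Amari (May 1, 2000) before Lund and Brennan (May 28, 1995).
Among Lund and Brennan, by years on the bench (higher first): Lund (4 years) before Brennan (2 years).
Order: Reyes, Ferreira, Haddad, Sato, Greco, Beaumont, Amari, Lund, Brennan.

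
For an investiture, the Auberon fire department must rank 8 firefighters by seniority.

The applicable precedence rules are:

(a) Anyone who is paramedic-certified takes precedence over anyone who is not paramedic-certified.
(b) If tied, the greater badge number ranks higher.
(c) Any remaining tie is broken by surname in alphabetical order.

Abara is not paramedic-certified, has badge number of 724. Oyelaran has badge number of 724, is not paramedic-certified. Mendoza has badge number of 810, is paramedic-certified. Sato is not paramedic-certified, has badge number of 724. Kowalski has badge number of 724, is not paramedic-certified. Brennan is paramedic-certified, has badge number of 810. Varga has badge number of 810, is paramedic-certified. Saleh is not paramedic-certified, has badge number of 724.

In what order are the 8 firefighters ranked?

Brennan, Mendoza, Varga, Abara, Kowalski, Oyelaran, Saleh, Sato

By the first rule: Brennan, Mendoza and Varga (each paramedic-certified); then Abara, Kowalski, Oyelaran, Saleh and Sato (each not paramedic-certified).
Brennan, Mendoza and Varga all have badge number 810, so the next rule applies.
Among Brennan, Mendoza and Varga, alphabetically by surname: Brennan before Mendoza before Varga.
Abara, Kowalski, Oyelaran, Saleh and Sato all have badge number 724, so the next rule applies.
Among Abara, Kowalski, Oyelaran, Saleh and Sato, alphabetically by surname: Abara before Kowalski before Oyelaran before Saleh before Sato.
Full order: Brennan, Mendoza, Varga, Abara, Kowalski, Oyelaran, Saleh, Sato.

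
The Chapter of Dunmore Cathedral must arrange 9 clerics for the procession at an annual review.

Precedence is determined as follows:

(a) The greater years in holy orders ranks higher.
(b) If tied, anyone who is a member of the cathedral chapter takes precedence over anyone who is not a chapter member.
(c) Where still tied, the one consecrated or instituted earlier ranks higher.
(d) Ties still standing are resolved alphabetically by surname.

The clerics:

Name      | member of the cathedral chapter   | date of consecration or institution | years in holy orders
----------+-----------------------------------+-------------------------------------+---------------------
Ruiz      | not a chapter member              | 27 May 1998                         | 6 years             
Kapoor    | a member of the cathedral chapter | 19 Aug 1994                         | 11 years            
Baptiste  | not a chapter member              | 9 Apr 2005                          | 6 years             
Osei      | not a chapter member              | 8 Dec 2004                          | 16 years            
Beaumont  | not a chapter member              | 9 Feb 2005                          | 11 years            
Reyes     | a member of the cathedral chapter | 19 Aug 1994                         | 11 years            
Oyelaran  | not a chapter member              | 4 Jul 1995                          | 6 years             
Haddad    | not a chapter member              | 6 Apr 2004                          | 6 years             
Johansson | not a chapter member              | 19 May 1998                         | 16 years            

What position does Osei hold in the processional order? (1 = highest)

2

By years in holy orders (higher first): Johansson and Osei (both 16 years); then Kapoor, Reyes and Beaumont (each 11 years); then Oyelaran, Ruiz, Haddad and Baptiste (each 6 years).
Johansson and Osei are each not a chapter member, so the next rule applies.
Among Johansson and Osei, by date of consecration or institution (earlier first): Johansson (19 May 1998) before Osei (8 Dec 2004).
Among Kapoor, Reyes and Beaumont, a member of the cathedral chapter before not a chapter member: Kapoor and Reyes (a member of the cathedral chapter) before Beaumont (not a chapter member).
Kapoor and Reyes both have date of consecration or institution 19 Aug 1994, so the next rule applies.
Among Kapoor and Reyes, alphabetically by surname: Kapoor before Reyes.
Oyelaran, Ruiz, Haddad and Baptiste are each not a chapter member, so the next rule applies.
Among Oyelaran, Ruiz, Haddad and Baptiste, by date of consecration or institution (earlier first): Oyelaran (4 Jul 1995) before Ruiz (27 May 1998) before Haddad (6 Apr 2004) before Baptiste (9 Apr 2005).
Order: Johansson, Osei, Kapoor, Reyes, Beaumont, Oyelaran, Ruiz, Haddad, Baptiste. So position 2.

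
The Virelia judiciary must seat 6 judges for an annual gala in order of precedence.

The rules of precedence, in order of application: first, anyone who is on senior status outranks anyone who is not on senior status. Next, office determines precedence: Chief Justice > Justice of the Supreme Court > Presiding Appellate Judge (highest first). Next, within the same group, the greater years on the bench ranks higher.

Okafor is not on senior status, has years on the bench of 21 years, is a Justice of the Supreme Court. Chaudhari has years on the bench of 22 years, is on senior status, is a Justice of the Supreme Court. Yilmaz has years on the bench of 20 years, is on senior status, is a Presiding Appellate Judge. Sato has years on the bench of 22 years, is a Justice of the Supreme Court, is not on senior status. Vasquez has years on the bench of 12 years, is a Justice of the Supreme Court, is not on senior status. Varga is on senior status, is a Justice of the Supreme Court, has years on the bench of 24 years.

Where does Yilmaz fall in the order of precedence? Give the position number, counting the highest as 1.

By the first rule: Varga, Chaudhari and Yilmaz (each on senior status); then Sato, Okafor and Vasquez (each not on senior status).
Among Varga, Chaudhari and Yilmaz, by office: Varga and Chaudhari (Justice of the Supreme Court) before Yilmaz (Presiding Appellate Judge).
Among Varga and Chaudhari, by years on the bench (higher first): Varga (24 years) before Chaudhari (22 years).
Sato, Okafor and Vasquez are each Justice of the Supreme Court, so the next rule applies.
Among Sato, Okafor and Vasquez, by years on the bench (higher first): Sato (22 years) before Okafor (21 years) before Vasquez (12 years).
Order: Varga, Chaudhari, Yilmaz, Sato, Okafor, Vasquez. So position 3.

3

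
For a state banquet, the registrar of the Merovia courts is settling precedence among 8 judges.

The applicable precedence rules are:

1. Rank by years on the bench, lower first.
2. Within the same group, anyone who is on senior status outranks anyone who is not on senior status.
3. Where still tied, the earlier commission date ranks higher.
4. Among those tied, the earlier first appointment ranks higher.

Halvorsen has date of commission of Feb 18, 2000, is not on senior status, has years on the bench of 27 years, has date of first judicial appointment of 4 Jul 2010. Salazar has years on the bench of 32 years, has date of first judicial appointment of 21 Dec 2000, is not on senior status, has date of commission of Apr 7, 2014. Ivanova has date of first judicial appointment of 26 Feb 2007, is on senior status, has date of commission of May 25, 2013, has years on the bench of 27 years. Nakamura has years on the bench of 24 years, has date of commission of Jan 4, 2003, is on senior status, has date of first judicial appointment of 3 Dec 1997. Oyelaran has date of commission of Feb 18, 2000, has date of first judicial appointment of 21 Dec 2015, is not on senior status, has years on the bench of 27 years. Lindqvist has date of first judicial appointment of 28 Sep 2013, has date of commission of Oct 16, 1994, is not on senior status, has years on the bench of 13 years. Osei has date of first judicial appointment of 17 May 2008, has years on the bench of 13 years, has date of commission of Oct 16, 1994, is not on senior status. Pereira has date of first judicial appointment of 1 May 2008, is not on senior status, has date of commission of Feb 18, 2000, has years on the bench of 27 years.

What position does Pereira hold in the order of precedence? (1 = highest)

By years on the bench (lower first): Osei and Lindqvist (both 13 years); then Nakamura (24 years); then Ivanova, Pereira, Halvorsen and Oyelaran (each 27 years); then Salazar (32 years).
Osei and Lindqvist are each not on senior status, so the next rule applies.
Osei and Lindqvist both have date of commission Oct 16, 1994, so the next rule applies.
Among Osei and Lindqvist, by date of first judicial appointment (earlier first): Osei (17 May 2008) before Lindqvist (28 Sep 2013).
Among Ivanova, Pereira, Halvorsen and Oyelaran, on senior status before not on senior status: Ivanova (on senior status) before Pereira, Halvorsen and Oyelaran (not on senior status).
Pereira, Halvorsen and Oyelaran all have date of commission Feb 18, 2000, so the next rule applies.
Among Pereira, Halvorsen and Oyelaran, by date of first judicial appointment (earlier first): Pereira (1 May 2008) before Halvorsen (4 Jul 2010) before Oyelaran (21 Dec 2015).
Order: Osei, Lindqvist, Nakamura, Ivanova, Pereira, Halvorsen, Oyelaran, Salazar. So position 5.

5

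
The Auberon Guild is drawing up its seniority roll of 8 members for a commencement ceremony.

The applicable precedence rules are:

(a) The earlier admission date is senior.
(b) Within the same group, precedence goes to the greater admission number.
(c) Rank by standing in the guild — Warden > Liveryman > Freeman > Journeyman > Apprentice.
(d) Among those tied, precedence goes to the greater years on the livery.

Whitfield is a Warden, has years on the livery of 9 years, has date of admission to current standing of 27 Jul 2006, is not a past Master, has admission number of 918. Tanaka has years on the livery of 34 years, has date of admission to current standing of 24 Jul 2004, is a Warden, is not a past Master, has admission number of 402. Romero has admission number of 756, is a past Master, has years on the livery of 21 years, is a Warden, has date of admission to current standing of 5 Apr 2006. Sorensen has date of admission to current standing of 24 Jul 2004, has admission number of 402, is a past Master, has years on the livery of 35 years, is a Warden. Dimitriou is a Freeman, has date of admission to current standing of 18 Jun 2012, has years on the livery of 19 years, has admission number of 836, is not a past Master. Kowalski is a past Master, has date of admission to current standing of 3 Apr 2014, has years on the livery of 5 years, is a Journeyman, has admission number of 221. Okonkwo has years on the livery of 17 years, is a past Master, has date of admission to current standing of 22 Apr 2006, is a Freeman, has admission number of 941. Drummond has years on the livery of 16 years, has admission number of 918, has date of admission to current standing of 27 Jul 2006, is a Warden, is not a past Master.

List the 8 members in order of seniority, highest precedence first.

By date of admission to current standing (earlier first): Sorensen and Tanaka (both 24 Jul 2004); then Romero (5 Apr 2006); then Okonkwo (22 Apr 2006); then Drummond and Whitfield (both 27 Jul 2006); then Dimitriou (18 Jun 2012); then Kowalski (3 Apr 2014).
Sorensen and Tanaka both have admission number 402, so the next rule applies.
Sorensen and Tanaka are each Warden, so the next rule applies.
Among Sorensen and Tanaka, by years on the livery (higher first): Sorensen (35 years) before Tanaka (34 years).
Drummond and Whitfield both have admission number 918, so the next rule applies.
Drummond and Whitfield are each Warden, so the next rule applies.
Among Drummond and Whitfield, by years on the livery (higher first): Drummond (16 years) before Whitfield (9 years).
Full order: Sorensen, Tanaka, Romero, Okonkwo, Drummond, Whitfield, Dimitriou, Kowalski.

Sorensen, Tanaka, Romero, Okonkwo, Drummond, Whitfield, Dimitriou, Kowalski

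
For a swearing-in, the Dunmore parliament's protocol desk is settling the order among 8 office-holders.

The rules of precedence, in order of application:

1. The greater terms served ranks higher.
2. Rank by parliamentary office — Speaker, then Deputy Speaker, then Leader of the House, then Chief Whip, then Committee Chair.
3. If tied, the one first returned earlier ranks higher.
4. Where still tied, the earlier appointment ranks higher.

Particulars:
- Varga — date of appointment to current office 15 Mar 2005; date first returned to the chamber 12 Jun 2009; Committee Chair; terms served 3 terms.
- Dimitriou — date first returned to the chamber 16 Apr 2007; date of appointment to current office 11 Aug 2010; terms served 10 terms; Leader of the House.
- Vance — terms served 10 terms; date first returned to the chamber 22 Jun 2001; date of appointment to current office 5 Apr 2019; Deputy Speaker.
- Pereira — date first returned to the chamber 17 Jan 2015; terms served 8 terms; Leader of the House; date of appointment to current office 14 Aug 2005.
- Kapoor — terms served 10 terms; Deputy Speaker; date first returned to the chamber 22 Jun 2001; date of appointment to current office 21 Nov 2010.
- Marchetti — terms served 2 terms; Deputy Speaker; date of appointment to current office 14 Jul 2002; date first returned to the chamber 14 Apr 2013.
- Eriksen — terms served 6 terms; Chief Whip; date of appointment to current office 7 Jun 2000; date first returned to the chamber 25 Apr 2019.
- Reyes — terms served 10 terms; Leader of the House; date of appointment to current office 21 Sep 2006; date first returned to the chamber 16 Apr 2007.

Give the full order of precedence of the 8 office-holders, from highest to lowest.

By terms served (higher first): Kapoor, Vance, Reyes and Dimitriou (each 10 terms); then Pereira (8 terms); then Eriksen (6 terms); then Varga (3 terms); then Marchetti (2 terms).
Among Kapoor, Vance, Reyes and Dimitriou, by parliamentary office: Kapoor and Vance (Deputy Speaker) before Reyes and Dimitriou (Leader of the House).
Kapoor and Vance both have date first returned to the chamber 22 Jun 2001, so the next rule applies.
Among Kapoor and Vance, by date of appointment to current office (earlier first): Kapoor (21 Nov 2010) before Vance (5 Apr 2019).
Reyes and Dimitriou both have date first returned to the chamber 16 Apr 2007, so the next rule applies.
Among Reyes and Dimitriou, by date of appointment to current office (earlier first): Reyes (21 Sep 2006) before Dimitriou (11 Aug 2010).
Full order: Kapoor, Vance, Reyes, Dimitriou, Pereira, Eriksen, Varga, Marchetti.

Kapoor, Vance, Reyes, Dimitriou, Pereira, Eriksen, Varga, Marchetti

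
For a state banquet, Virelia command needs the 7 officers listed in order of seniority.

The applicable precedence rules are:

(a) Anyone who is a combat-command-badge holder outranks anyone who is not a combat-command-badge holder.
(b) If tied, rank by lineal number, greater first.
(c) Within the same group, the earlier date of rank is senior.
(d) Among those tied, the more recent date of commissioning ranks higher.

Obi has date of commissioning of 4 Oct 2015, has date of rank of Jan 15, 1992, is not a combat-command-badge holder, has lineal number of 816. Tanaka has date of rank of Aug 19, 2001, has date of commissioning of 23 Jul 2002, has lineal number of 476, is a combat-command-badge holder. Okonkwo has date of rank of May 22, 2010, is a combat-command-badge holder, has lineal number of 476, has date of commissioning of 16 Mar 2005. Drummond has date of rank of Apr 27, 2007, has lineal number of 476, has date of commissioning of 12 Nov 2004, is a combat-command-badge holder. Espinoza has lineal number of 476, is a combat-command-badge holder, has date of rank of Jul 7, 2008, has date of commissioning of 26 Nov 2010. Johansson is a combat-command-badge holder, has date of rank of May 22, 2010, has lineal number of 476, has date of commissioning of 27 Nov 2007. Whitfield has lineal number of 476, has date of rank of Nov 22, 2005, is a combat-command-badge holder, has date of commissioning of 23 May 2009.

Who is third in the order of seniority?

By the first rule: Tanaka, Whitfield, Drummond, Espinoza, Johansson and Okonkwo (each a combat-command-badge holder); then Obi (not a combat-command-badge holder).
Tanaka, Whitfield, Drummond, Espinoza, Johansson and Okonkwo all have lineal number 476, so the next rule applies.
Among Tanaka, Whitfield, Drummond, Espinoza, Johansson and Okonkwo, by date of rank (earlier first): Tanaka (Aug 19, 2001) before Whitfield (Nov 22, 2005) before Drummond (Apr 27, 2007) before Espinoza (Jul 7, 2008) before Johansson and Okonkwo (May 22, 2010).
Among Johansson and Okonkwo, by date of commissioning (later first): Johansson (27 Nov 2007) before Okonkwo (16 Mar 2005).
Order: Tanaka, Whitfield, Drummond, Espinoza, Johansson, Okonkwo, Obi.

Drummond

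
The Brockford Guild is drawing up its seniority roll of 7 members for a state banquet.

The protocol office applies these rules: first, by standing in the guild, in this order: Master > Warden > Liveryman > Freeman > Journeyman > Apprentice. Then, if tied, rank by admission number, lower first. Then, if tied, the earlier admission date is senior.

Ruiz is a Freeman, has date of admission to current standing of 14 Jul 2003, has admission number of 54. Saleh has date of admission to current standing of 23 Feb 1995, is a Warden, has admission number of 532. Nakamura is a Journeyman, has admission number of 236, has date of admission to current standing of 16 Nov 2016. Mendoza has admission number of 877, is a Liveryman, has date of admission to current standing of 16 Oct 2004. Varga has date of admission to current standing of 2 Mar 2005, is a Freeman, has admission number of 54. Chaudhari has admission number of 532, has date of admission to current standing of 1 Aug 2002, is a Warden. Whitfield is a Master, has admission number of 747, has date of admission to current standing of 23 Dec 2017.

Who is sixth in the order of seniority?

Varga

By standing in the guild: Whitfield (Master); then Saleh and Chaudhari (Warden); then Mendoza (Liveryman); then Ruiz and Varga (Freeman); then Nakamura (Journeyman).
Saleh and Chaudhari both have admission number 532, so the next rule applies.
Among Saleh and Chaudhari, by date of admission to current standing (earlier first): Saleh (23 Feb 1995) before Chaudhari (1 Aug 2002).
Ruiz and Varga both have admission number 54, so the next rule applies.
Among Ruiz and Varga, by date of admission to current standing (earlier first): Ruiz (14 Jul 2003) before Varga (2 Mar 2005).
Order: Whitfield, Saleh, Chaudhari, Mendoza, Ruiz, Varga, Nakamura.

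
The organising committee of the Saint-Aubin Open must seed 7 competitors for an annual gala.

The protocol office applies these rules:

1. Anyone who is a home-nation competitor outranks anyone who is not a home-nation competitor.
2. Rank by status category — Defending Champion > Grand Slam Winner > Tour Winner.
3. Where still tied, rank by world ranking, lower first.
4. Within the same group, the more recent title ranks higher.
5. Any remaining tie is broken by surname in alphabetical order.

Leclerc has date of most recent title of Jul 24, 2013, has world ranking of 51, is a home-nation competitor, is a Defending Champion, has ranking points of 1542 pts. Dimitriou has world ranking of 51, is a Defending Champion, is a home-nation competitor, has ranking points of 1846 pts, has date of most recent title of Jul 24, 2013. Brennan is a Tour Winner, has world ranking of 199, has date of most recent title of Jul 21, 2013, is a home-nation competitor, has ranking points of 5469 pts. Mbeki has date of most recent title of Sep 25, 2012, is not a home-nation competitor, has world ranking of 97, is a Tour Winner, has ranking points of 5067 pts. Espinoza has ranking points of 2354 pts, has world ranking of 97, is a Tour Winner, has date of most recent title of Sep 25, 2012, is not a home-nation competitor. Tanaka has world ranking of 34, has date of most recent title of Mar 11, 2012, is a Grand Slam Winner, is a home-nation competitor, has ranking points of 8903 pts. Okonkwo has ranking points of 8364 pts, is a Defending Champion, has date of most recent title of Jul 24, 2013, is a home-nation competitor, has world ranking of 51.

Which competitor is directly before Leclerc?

By the first rule: Dimitriou, Leclerc, Okonkwo, Tanaka and Brennan (each a home-nation competitor); then Espinoza and Mbeki (both not a home-nation competitor).
Among Dimitriou, Leclerc, Okonkwo, Tanaka and Brennan, by status category: Dimitriou, Leclerc and Okonkwo (Defending Champion) before Tanaka (Grand Slam Winner) before Brennan (Tour Winner).
Dimitriou, Leclerc and Okonkwo all have world ranking 51, so the next rule applies.
Dimitriou, Leclerc and Okonkwo all have date of most recent title Jul 24, 2013, so the next rule applies.
Among Dimitriou, Leclerc and Okonkwo, alphabetically by surname: Dimitriou before Leclerc before Okonkwo.
Espinoza and Mbeki are each Tour Winner, so the next rule applies.
Espinoza and Mbeki both have world ranking 97, so the next rule applies.
Espinoza and Mbeki both have date of most recent title Sep 25, 2012, so the next rule applies.
Among Espinoza and Mbeki, alphabetically by surname: Espinoza before Mbeki.
Order: Dimitriou, Leclerc, Okonkwo, Tanaka, Brennan, Espinoza, Mbeki.

Dimitriou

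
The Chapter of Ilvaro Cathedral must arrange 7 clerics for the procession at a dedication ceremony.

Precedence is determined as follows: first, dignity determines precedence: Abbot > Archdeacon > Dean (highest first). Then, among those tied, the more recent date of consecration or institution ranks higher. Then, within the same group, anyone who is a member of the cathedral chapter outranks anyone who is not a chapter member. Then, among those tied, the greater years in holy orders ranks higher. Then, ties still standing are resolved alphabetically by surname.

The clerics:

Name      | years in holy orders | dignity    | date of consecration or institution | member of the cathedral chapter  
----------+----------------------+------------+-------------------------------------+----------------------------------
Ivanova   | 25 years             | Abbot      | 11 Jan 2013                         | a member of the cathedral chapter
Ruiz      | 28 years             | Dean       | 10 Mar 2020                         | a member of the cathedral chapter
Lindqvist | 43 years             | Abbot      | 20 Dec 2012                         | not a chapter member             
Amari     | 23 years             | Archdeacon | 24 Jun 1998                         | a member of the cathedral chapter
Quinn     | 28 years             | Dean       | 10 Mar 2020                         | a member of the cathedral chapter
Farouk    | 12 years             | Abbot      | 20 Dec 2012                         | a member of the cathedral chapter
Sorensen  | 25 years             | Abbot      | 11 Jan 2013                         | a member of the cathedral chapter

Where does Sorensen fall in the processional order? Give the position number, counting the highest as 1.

By dignity: Ivanova, Sorensen, Farouk and Lindqvist (Abbot); then Amari (Archdeacon); then Quinn and Ruiz (Dean).
Among Ivanova, Sorensen, Farouk and Lindqvist, by date of consecration or institution (later first): Ivanova and Sorensen (11 Jan 2013) before Farouk and Lindqvist (20 Dec 2012).
Ivanova and Sorensen are each a member of the cathedral chapter, so the next rule applies.
Ivanova and Sorensen both have years in holy orders 25 years, so the next rule applies.
Among Ivanova and Sorensen, alphabetically by surname: Ivanova before Sorensen.
Among Farouk and Lindqvist, a member of the cathedral chapter before not a chapter member: Farouk (a member of the cathedral chapter) before Lindqvist (not a chapter member).
Quinn and Ruiz both have date of consecration or institution 10 Mar 2020, so the next rule applies.
Quinn and Ruiz are each a member of the cathedral chapter, so the next rule applies.
Quinn and Ruiz both have years in holy orders 28 years, so the next rule applies.
Among Quinn and Ruiz, alphabetically by surname: Quinn before Ruiz.
Order: Ivanova, Sorensen, Farouk, Lindqvist, Amari, Quinn, Ruiz. So position 2.

2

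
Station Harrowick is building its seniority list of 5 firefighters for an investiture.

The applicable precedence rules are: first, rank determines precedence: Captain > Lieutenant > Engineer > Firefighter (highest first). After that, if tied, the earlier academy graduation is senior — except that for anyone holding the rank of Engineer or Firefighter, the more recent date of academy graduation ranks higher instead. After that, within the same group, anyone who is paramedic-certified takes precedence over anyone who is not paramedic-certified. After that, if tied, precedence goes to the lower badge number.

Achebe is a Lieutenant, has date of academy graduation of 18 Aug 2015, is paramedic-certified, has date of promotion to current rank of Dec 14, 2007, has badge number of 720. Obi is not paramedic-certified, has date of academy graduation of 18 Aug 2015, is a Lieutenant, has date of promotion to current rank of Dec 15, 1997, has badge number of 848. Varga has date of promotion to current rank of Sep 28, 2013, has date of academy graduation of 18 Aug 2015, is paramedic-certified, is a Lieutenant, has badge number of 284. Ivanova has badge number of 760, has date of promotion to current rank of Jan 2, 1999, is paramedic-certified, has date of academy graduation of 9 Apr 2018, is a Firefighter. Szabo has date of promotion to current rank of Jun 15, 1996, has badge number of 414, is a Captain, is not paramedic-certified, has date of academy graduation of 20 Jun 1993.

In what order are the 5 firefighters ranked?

Szabo, Varga, Achebe, Obi, Ivanova

By rank: Szabo (Captain); then Varga, Achebe and Obi (Lieutenant); then Ivanova (Firefighter).
Varga, Achebe and Obi all have date of academy graduation 18 Aug 2015, so the next rule applies.
Among Varga, Achebe and Obi, paramedic-certified before not paramedic-certified: Varga and Achebe (paramedic-certified) before Obi (not paramedic-certified).
Among Varga and Achebe, by badge number (lower first): Varga (284) before Achebe (720).
Full order: Szabo, Varga, Achebe, Obi, Ivanova.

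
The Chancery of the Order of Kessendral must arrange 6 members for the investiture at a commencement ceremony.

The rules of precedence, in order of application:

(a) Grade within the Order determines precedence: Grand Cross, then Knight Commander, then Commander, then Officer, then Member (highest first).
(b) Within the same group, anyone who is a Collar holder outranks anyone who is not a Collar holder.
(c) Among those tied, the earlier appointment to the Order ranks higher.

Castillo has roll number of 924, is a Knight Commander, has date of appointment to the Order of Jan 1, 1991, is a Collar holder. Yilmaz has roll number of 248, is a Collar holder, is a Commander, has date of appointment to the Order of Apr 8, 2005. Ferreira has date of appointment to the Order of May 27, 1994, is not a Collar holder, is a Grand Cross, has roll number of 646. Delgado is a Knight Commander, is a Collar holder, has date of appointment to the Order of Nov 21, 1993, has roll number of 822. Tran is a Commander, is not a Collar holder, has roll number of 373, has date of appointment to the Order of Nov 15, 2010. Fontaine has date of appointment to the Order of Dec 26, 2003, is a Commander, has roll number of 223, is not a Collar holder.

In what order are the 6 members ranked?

Ferreira, Castillo, Delgado, Yilmaz, Fontaine, Tran

By grade within the Order: Ferreira (Grand Cross); then Castillo and Delgado (Knight Commander); then Yilmaz, Fontaine and Tran (Commander).
Castillo and Delgado are each a Collar holder, so the next rule applies.
Among Castillo and Delgado, by date of appointment to the Order (earlier first): Castillo (Jan 1, 1991) before Delgado (Nov 21, 1993).
Among Yilmaz, Fontaine and Tran, a Collar holder before not a Collar holder: Yilmaz (a Collar holder) before Fontaine and Tran (not a Collar holder).
Among Fontaine and Tran, by date of appointment to the Order (earlier first): Fontaine (Dec 26, 2003) before Tran (Nov 15, 2010).
Full order: Ferreira, Castillo, Delgado, Yilmaz, Fontaine, Tran.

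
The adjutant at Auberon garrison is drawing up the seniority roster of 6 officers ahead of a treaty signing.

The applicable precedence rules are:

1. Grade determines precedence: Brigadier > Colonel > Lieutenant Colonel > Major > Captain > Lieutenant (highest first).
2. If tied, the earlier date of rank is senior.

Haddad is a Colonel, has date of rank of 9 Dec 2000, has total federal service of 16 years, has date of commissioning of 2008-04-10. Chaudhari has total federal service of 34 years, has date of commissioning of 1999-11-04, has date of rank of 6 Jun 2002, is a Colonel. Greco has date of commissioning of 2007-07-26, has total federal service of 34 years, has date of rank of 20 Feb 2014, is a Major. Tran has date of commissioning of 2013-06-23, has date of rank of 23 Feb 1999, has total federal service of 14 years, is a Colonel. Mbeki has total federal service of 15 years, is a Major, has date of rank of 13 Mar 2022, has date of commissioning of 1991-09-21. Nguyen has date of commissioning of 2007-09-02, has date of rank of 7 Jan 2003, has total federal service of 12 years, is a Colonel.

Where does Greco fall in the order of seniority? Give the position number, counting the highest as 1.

By grade: Tran, Haddad, Chaudhari and Nguyen (Colonel); then Greco and Mbeki (Major).
Among Tran, Haddad, Chaudhari and Nguyen, by date of rank (earlier first): Tran (23 Feb 1999) before Haddad (9 Dec 2000) before Chaudhari (6 Jun 2002) before Nguyen (7 Jan 2003).
Among Greco and Mbeki, by date of rank (earlier first): Greco (20 Feb 2014) before Mbeki (13 Mar 2022).
Order: Tran, Haddad, Chaudhari, Nguyen, Greco, Mbeki. So position 5.

5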